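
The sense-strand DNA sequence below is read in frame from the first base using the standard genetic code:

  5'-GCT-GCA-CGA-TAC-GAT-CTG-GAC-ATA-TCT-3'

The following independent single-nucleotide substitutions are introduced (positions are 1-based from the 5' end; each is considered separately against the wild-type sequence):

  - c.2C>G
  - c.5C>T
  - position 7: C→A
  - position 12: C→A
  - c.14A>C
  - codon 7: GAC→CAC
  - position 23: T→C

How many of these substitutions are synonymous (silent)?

Codon 1: GCT (Ala) → GGT (Gly) — missense.
Codon 2: GCA (Ala) → GTA (Val) — missense.
Codon 3: CGA (Arg) → AGA (Arg) — synonymous.
Codon 4: TAC (Tyr) → TAA (Stop) — nonsense.
Codon 5: GAT (Asp) → GCT (Ala) — missense.
Codon 7: GAC (Asp) → CAC (His) — missense.
Codon 8: ATA (Ile) → ACA (Thr) — missense.
Synonymous: 1 of 7.

1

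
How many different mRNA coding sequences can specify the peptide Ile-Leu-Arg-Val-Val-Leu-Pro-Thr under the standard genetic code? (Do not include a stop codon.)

Ile: 3 codons.
Leu: 6 codons.
Arg: 6 codons.
Val: 4 codons.
Val: 4 codons.
Leu: 6 codons.
Pro: 4 codons.
Thr: 4 codons.
3 × 6 × 6 × 4 × 4 × 6 × 4 × 4 = 165888.

165888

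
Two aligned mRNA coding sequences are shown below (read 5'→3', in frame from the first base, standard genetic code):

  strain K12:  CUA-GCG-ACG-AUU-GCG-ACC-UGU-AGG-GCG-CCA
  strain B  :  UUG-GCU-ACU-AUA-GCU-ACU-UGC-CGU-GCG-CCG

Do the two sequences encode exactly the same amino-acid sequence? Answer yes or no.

Codon 1: CUA Leu / UUG Leu — synonymous.
Codon 2: GCG Ala / GCU Ala — synonymous.
Codon 3: ACG Thr / ACU Thr — synonymous.
Codon 4: AUU Ile / AUA Ile — synonymous.
Codon 5: GCG Ala / GCU Ala — synonymous.
Codon 6: ACC Thr / ACU Thr — synonymous.
Codon 7: UGU Cys / UGC Cys — synonymous.
Codon 8: AGG Arg / CGU Arg — synonymous.
Codon 9: GCG Ala / GCG Ala — identical.
Codon 10: CCA Pro / CCG Pro — synonymous.
Nonsynonymous differences: 0 → same protein.

yes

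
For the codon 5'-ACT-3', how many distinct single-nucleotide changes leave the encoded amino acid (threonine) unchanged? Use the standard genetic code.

Position 1: none → 0 synonymous.
Position 2: none → 0 synonymous.
Position 3: ACC, ACA, ACG → 3 synonymous.
Total: 0 + 0 + 3 = 3.

3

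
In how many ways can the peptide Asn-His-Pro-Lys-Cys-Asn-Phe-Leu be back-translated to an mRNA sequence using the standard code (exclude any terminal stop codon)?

1536

Asn: 2 codons.
His: 2 codons.
Pro: 4 codons.
Lys: 2 codons.
Cys: 2 codons.
Asn: 2 codons.
Phe: 2 codons.
Leu: 6 codons.
2 × 2 × 4 × 2 × 2 × 2 × 2 × 6 = 1536.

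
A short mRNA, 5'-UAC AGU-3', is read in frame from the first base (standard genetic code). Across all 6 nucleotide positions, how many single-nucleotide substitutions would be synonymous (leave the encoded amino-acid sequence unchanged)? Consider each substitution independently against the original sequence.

Codon 1 (UAC, Tyr): 1 synonymous substitution.
Codon 2 (AGU, Ser): 1 synonymous substitution.
Total: 1 + 1 = 2.

2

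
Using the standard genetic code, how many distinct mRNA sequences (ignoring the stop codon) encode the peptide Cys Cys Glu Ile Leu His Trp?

288

Cys: 2 codons.
Cys: 2 codons.
Glu: 2 codons.
Ile: 3 codons.
Leu: 6 codons.
His: 2 codons.
Trp: 1 codon.
2 × 2 × 2 × 3 × 6 × 2 × 1 = 288.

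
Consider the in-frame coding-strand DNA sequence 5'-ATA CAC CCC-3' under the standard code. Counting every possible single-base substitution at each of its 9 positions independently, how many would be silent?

Codon 1 (ATA, Ile): 2 synonymous substitutions.
Codon 2 (CAC, His): 1 synonymous substitution.
Codon 3 (CCC, Pro): 3 synonymous substitutions.
Total: 2 + 1 + 3 = 6.

6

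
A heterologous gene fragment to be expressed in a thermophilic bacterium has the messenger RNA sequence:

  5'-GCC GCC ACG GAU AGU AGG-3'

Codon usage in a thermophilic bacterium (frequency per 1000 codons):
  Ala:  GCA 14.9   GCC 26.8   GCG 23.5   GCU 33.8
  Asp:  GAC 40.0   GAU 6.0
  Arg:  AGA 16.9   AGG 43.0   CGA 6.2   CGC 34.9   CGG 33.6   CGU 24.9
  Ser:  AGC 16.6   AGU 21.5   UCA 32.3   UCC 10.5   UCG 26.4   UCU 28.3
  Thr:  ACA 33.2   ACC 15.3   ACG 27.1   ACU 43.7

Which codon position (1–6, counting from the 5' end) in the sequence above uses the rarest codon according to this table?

Codon 1 GCC (Ala): 26.8 per 1000.
Codon 2 GCC (Ala): 26.8 per 1000.
Codon 3 ACG (Thr): 27.1 per 1000.
Codon 4 GAU (Asp): 6.0 per 1000.
Codon 5 AGU (Ser): 21.5 per 1000.
Codon 6 AGG (Arg): 43.0 per 1000.
Lowest frequency is 6.0 at codon 4.

4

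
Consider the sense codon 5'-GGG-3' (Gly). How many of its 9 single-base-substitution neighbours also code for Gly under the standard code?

Position 1: none → 0 synonymous.
Position 2: none → 0 synonymous.
Position 3: GGU, GGC, GGA → 3 synonymous.
Total: 0 + 0 + 3 = 3.

3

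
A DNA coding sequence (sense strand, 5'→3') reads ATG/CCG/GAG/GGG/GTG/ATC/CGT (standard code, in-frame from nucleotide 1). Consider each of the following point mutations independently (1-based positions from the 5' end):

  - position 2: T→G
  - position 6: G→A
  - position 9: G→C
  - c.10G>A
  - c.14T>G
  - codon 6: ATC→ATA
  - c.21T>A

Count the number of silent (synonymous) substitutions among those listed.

Codon 1: ATG (Met) → AGG (Arg) — missense.
Codon 2: CCG (Pro) → CCA (Pro) — synonymous.
Codon 3: GAG (Glu) → GAC (Asp) — missense.
Codon 4: GGG (Gly) → AGG (Arg) — missense.
Codon 5: GTG (Val) → GGG (Gly) — missense.
Codon 6: ATC (Ile) → ATA (Ile) — synonymous.
Codon 7: CGT (Arg) → CGA (Arg) — synonymous.
Synonymous: 3 of 7.

3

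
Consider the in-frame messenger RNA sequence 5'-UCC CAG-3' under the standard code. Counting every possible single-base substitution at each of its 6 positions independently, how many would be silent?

4

Codon 1 (UCC, Ser): 3 synonymous substitutions.
Codon 2 (CAG, Gln): 1 synonymous substitution.
Total: 3 + 1 = 4.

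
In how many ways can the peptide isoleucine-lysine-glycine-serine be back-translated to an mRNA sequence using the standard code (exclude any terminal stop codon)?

144

Ile: 3 codons.
Lys: 2 codons.
Gly: 4 codons.
Ser: 6 codons.
3 × 2 × 4 × 6 = 144.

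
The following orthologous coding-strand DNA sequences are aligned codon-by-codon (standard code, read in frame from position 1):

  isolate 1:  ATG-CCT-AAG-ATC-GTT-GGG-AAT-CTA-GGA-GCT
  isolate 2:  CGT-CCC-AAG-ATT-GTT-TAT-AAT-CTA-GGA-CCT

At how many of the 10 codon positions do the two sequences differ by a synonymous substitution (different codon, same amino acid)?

Codon 1: ATG Met / CGT Arg — nonsynonymous.
Codon 2: CCT Pro / CCC Pro — synonymous.
Codon 3: AAG Lys / AAG Lys — identical.
Codon 4: ATC Ile / ATT Ile — synonymous.
Codon 5: GTT Val / GTT Val — identical.
Codon 6: GGG Gly / TAT Tyr — nonsynonymous.
Codon 7: AAT Asn / AAT Asn — identical.
Codon 8: CTA Leu / CTA Leu — identical.
Codon 9: GGA Gly / GGA Gly — identical.
Codon 10: GCT Ala / CCT Pro — nonsynonymous.
Synonymous differences: 2.

2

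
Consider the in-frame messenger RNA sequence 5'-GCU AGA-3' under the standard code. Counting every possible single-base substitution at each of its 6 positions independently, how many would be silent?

Codon 1 (GCU, Ala): 3 synonymous substitutions.
Codon 2 (AGA, Arg): 2 synonymous substitutions.
Total: 3 + 2 = 5.

5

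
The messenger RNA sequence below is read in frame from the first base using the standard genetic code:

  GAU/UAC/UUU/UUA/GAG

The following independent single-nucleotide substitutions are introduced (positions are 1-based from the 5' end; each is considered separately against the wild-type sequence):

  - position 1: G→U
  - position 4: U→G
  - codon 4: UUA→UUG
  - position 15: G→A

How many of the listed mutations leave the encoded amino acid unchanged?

2

Codon 1: GAU (Asp) → UAU (Tyr) — missense.
Codon 2: UAC (Tyr) → GAC (Asp) — missense.
Codon 4: UUA (Leu) → UUG (Leu) — synonymous.
Codon 5: GAG (Glu) → GAA (Glu) — synonymous.
Synonymous: 2 of 4.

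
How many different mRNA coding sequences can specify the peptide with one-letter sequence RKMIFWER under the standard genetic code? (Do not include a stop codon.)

864

Arg: 6 codons.
Lys: 2 codons.
Met: 1 codon.
Ile: 3 codons.
Phe: 2 codons.
Trp: 1 codon.
Glu: 2 codons.
Arg: 6 codons.
6 × 2 × 1 × 3 × 2 × 1 × 2 × 6 = 864.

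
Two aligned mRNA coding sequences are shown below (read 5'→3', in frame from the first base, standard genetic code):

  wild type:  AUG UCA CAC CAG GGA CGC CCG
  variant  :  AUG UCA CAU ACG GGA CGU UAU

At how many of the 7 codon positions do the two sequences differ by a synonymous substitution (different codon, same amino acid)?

2

Codon 1: AUG Met / AUG Met — identical.
Codon 2: UCA Ser / UCA Ser — identical.
Codon 3: CAC His / CAU His — synonymous.
Codon 4: CAG Gln / ACG Thr — nonsynonymous.
Codon 5: GGA Gly / GGA Gly — identical.
Codon 6: CGC Arg / CGU Arg — synonymous.
Codon 7: CCG Pro / UAU Tyr — nonsynonymous.
Synonymous differences: 2.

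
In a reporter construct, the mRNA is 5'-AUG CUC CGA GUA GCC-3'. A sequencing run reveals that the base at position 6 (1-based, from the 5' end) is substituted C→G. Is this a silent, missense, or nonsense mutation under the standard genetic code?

Position 6 falls in codon 2: CUC → Leu.
After the substitution the codon is CUG → Leu.
Both encode Leu, so the change is synonymous.

silent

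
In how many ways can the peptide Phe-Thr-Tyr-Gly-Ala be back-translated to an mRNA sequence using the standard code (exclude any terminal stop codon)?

256

Phe: 2 codons.
Thr: 4 codons.
Tyr: 2 codons.
Gly: 4 codons.
Ala: 4 codons.
2 × 4 × 2 × 4 × 4 = 256.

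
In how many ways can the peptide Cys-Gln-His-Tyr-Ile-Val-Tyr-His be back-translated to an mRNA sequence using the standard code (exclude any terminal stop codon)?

768

Cys: 2 codons.
Gln: 2 codons.
His: 2 codons.
Tyr: 2 codons.
Ile: 3 codons.
Val: 4 codons.
Tyr: 2 codons.
His: 2 codons.
2 × 2 × 2 × 2 × 3 × 4 × 2 × 2 = 768.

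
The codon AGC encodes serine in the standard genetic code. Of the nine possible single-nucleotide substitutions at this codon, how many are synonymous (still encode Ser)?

1

Position 1: none → 0 synonymous.
Position 2: none → 0 synonymous.
Position 3: AGU → 1 synonymous.
Total: 0 + 0 + 1 = 1.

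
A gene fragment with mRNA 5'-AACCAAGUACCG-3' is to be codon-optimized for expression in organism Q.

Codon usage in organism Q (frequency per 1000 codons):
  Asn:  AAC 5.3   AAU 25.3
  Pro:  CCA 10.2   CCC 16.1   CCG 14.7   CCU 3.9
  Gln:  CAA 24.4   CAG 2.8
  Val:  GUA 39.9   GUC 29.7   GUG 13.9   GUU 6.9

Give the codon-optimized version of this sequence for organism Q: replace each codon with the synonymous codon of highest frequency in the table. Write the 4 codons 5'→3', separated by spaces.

Codon 1 (Asn): best is AAU at 25.3.
Codon 2 (Gln): best is CAA at 24.4.
Codon 3 (Val): best is GUA at 39.9.
Codon 4 (Pro): best is CCC at 16.1.

AAU CAA GUA CCC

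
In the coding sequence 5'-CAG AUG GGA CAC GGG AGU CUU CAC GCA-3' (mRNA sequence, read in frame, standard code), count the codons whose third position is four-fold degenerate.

4

Codon 1 CAG (Gln): third position 2-fold.
Codon 2 AUG (Met): third position 1-fold.
Codon 3 GGA (Gly): third position 4-fold.
Codon 4 CAC (His): third position 2-fold.
Codon 5 GGG (Gly): third position 4-fold.
Codon 6 AGU (Ser): third position 2-fold.
Codon 7 CUU (Leu): third position 4-fold.
Codon 8 CAC (His): third position 2-fold.
Codon 9 GCA (Ala): third position 4-fold.
Four-fold degenerate third positions: 4.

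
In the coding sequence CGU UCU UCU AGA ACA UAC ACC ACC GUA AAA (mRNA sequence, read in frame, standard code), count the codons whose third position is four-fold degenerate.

7

Codon 1 CGU (Arg): third position 4-fold.
Codon 2 UCU (Ser): third position 4-fold.
Codon 3 UCU (Ser): third position 4-fold.
Codon 4 AGA (Arg): third position 2-fold.
Codon 5 ACA (Thr): third position 4-fold.
Codon 6 UAC (Tyr): third position 2-fold.
Codon 7 ACC (Thr): third position 4-fold.
Codon 8 ACC (Thr): third position 4-fold.
Codon 9 GUA (Val): third position 4-fold.
Codon 10 AAA (Lys): third position 2-fold.
Four-fold degenerate third positions: 7.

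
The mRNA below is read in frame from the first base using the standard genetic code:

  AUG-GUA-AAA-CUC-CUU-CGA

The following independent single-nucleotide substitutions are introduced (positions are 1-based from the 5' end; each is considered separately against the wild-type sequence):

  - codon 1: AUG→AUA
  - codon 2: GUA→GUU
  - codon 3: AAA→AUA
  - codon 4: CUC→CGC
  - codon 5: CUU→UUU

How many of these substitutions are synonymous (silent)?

Codon 1: AUG (Met) → AUA (Ile) — missense.
Codon 2: GUA (Val) → GUU (Val) — synonymous.
Codon 3: AAA (Lys) → AUA (Ile) — missense.
Codon 4: CUC (Leu) → CGC (Arg) — missense.
Codon 5: CUU (Leu) → UUU (Phe) — missense.
Synonymous: 1 of 5.

1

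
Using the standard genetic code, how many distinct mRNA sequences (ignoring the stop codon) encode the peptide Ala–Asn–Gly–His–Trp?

Ala: 4 codons.
Asn: 2 codons.
Gly: 4 codons.
His: 2 codons.
Trp: 1 codon.
4 × 2 × 4 × 2 × 1 = 64.

64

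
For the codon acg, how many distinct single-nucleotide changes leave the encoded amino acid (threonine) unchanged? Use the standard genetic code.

Position 1: none → 0 synonymous.
Position 2: none → 0 synonymous.
Position 3: ACT, ACC, ACA → 3 synonymous.
Total: 0 + 0 + 3 = 3.

3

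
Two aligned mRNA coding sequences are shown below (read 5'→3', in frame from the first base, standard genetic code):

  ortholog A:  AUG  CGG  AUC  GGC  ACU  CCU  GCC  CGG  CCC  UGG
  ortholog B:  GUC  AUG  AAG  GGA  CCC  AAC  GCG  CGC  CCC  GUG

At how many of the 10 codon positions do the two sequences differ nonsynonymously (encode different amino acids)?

Codon 1: AUG Met / GUC Val — nonsynonymous.
Codon 2: CGG Arg / AUG Met — nonsynonymous.
Codon 3: AUC Ile / AAG Lys — nonsynonymous.
Codon 4: GGC Gly / GGA Gly — synonymous.
Codon 5: ACU Thr / CCC Pro — nonsynonymous.
Codon 6: CCU Pro / AAC Asn — nonsynonymous.
Codon 7: GCC Ala / GCG Ala — synonymous.
Codon 8: CGG Arg / CGC Arg — synonymous.
Codon 9: CCC Pro / CCC Pro — identical.
Codon 10: UGG Trp / GUG Val — nonsynonymous.
Nonsynonymous differences: 6.

6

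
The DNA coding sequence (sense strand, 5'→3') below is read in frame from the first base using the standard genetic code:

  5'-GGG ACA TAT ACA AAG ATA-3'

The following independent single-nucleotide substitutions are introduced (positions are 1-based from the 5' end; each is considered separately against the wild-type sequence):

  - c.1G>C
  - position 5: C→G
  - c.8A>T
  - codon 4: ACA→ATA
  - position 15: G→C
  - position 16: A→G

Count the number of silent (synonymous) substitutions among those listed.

Codon 1: GGG (Gly) → CGG (Arg) — missense.
Codon 2: ACA (Thr) → AGA (Arg) — missense.
Codon 3: TAT (Tyr) → TTT (Phe) — missense.
Codon 4: ACA (Thr) → ATA (Ile) — missense.
Codon 5: AAG (Lys) → AAC (Asn) — missense.
Codon 6: ATA (Ile) → GTA (Val) — missense.
Synonymous: 0 of 6.

0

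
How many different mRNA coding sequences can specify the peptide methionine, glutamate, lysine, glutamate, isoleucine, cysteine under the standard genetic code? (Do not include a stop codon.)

Met: 1 codon.
Glu: 2 codons.
Lys: 2 codons.
Glu: 2 codons.
Ile: 3 codons.
Cys: 2 codons.
1 × 2 × 2 × 2 × 3 × 2 = 48.

48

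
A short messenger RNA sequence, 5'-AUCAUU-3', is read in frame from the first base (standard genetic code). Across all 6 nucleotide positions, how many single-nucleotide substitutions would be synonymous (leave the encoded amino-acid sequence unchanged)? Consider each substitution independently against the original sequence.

Codon 1 (AUC, Ile): 2 synonymous substitutions.
Codon 2 (AUU, Ile): 2 synonymous substitutions.
Total: 2 + 2 = 4.

4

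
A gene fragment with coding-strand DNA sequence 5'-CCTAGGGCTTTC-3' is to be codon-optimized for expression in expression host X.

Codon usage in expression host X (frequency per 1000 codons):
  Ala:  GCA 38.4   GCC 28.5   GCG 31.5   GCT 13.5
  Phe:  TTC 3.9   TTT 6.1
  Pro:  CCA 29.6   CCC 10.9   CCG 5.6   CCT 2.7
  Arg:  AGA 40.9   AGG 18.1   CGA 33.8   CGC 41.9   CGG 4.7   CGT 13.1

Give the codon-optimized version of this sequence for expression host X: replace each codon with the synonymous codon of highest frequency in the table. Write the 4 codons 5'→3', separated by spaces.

CCA CGC GCA TTT

Codon 1 (Pro): best is CCA at 29.6.
Codon 2 (Arg): best is CGC at 41.9.
Codon 3 (Ala): best is GCA at 38.4.
Codon 4 (Phe): best is TTT at 6.1.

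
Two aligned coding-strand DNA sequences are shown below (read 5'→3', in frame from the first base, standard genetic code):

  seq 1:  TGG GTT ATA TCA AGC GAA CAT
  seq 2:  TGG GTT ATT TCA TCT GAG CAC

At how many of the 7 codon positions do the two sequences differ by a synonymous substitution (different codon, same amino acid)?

Codon 1: TGG Trp / TGG Trp — identical.
Codon 2: GTT Val / GTT Val — identical.
Codon 3: ATA Ile / ATT Ile — synonymous.
Codon 4: TCA Ser / TCA Ser — identical.
Codon 5: AGC Ser / TCT Ser — synonymous.
Codon 6: GAA Glu / GAG Glu — synonymous.
Codon 7: CAT His / CAC His — synonymous.
Synonymous differences: 4.

4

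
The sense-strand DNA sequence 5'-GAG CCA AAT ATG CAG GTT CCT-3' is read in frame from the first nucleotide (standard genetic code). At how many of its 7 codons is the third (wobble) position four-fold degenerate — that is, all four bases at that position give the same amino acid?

Codon 1 GAG (Glu): third position 2-fold.
Codon 2 CCA (Pro): third position 4-fold.
Codon 3 AAT (Asn): third position 2-fold.
Codon 4 ATG (Met): third position 1-fold.
Codon 5 CAG (Gln): third position 2-fold.
Codon 6 GTT (Val): third position 4-fold.
Codon 7 CCT (Pro): third position 4-fold.
Four-fold degenerate third positions: 3.

3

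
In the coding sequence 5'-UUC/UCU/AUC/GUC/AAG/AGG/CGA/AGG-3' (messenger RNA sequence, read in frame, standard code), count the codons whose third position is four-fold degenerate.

Codon 1 UUC (Phe): third position 2-fold.
Codon 2 UCU (Ser): third position 4-fold.
Codon 3 AUC (Ile): third position 3-fold.
Codon 4 GUC (Val): third position 4-fold.
Codon 5 AAG (Lys): third position 2-fold.
Codon 6 AGG (Arg): third position 2-fold.
Codon 7 CGA (Arg): third position 4-fold.
Codon 8 AGG (Arg): third position 2-fold.
Four-fold degenerate third positions: 3.

3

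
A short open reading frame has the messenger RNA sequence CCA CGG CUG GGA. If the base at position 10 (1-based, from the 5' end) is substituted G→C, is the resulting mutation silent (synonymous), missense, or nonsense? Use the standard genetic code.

Position 10 falls in codon 4: GGA → Gly.
After the substitution the codon is CGA → Arg.
Gly ≠ Arg, so this is a missense mutation.

missense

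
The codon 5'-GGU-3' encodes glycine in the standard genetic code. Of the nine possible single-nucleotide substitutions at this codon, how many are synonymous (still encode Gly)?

Position 1: none → 0 synonymous.
Position 2: none → 0 synonymous.
Position 3: GGC, GGA, GGG → 3 synonymous.
Total: 0 + 0 + 3 = 3.

3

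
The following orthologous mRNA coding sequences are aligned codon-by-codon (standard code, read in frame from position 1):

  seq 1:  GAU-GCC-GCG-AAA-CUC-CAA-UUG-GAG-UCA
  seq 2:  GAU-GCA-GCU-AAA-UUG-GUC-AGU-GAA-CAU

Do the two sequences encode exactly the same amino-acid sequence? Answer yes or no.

Codon 1: GAU Asp / GAU Asp — identical.
Codon 2: GCC Ala / GCA Ala — synonymous.
Codon 3: GCG Ala / GCU Ala — synonymous.
Codon 4: AAA Lys / AAA Lys — identical.
Codon 5: CUC Leu / UUG Leu — synonymous.
Codon 6: CAA Gln / GUC Val — nonsynonymous.
Codon 7: UUG Leu / AGU Ser — nonsynonymous.
Codon 8: GAG Glu / GAA Glu — synonymous.
Codon 9: UCA Ser / CAU His — nonsynonymous.
Nonsynonymous differences: 3 → different protein.

no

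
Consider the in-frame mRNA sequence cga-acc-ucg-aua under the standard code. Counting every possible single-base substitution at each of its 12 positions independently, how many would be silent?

Codon 1 (CGA, Arg): 4 synonymous substitutions.
Codon 2 (ACC, Thr): 3 synonymous substitutions.
Codon 3 (UCG, Ser): 3 synonymous substitutions.
Codon 4 (AUA, Ile): 2 synonymous substitutions.
Total: 4 + 3 + 3 + 2 = 12.

12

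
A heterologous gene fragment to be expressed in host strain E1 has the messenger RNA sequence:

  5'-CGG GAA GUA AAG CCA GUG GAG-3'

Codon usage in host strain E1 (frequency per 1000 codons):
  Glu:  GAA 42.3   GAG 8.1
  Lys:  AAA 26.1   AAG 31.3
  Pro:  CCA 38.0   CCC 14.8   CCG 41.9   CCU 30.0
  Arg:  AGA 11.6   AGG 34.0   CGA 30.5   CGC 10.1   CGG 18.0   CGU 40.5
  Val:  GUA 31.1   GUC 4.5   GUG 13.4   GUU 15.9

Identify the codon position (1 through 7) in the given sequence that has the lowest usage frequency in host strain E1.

Codon 1 CGG (Arg): 18.0 per 1000.
Codon 2 GAA (Glu): 42.3 per 1000.
Codon 3 GUA (Val): 31.1 per 1000.
Codon 4 AAG (Lys): 31.3 per 1000.
Codon 5 CCA (Pro): 38.0 per 1000.
Codon 6 GUG (Val): 13.4 per 1000.
Codon 7 GAG (Glu): 8.1 per 1000.
Lowest frequency is 8.1 at codon 7.

7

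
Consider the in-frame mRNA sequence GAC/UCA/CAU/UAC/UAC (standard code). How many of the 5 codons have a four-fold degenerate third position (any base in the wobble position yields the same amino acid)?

Codon 1 GAC (Asp): third position 2-fold.
Codon 2 UCA (Ser): third position 4-fold.
Codon 3 CAU (His): third position 2-fold.
Codon 4 UAC (Tyr): third position 2-fold.
Codon 5 UAC (Tyr): third position 2-fold.
Four-fold degenerate third positions: 1.

1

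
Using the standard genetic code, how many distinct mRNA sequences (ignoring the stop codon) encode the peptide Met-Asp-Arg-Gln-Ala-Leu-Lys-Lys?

2304

Met: 1 codon.
Asp: 2 codons.
Arg: 6 codons.
Gln: 2 codons.
Ala: 4 codons.
Leu: 6 codons.
Lys: 2 codons.
Lys: 2 codons.
1 × 2 × 6 × 2 × 4 × 6 × 2 × 2 = 2304.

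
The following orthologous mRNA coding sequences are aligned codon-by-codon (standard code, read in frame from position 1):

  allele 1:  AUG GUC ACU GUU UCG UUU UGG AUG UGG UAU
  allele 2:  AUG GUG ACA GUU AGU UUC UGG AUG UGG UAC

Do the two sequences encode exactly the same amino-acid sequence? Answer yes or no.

yes

Codon 1: AUG Met / AUG Met — identical.
Codon 2: GUC Val / GUG Val — synonymous.
Codon 3: ACU Thr / ACA Thr — synonymous.
Codon 4: GUU Val / GUU Val — identical.
Codon 5: UCG Ser / AGU Ser — synonymous.
Codon 6: UUU Phe / UUC Phe — synonymous.
Codon 7: UGG Trp / UGG Trp — identical.
Codon 8: AUG Met / AUG Met — identical.
Codon 9: UGG Trp / UGG Trp — identical.
Codon 10: UAU Tyr / UAC Tyr — synonymous.
Nonsynonymous differences: 0 → same protein.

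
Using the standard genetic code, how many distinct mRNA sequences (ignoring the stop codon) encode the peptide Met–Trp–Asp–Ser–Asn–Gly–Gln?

Met: 1 codon.
Trp: 1 codon.
Asp: 2 codons.
Ser: 6 codons.
Asn: 2 codons.
Gly: 4 codons.
Gln: 2 codons.
1 × 1 × 2 × 6 × 2 × 4 × 2 = 192.

192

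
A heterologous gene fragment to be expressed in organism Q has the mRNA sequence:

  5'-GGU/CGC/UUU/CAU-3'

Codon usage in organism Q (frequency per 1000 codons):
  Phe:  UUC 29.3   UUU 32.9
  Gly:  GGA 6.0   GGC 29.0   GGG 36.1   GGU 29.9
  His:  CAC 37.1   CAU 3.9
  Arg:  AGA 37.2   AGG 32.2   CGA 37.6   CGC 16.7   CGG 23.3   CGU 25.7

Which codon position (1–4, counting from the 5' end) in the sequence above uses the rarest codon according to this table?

Codon 1 GGU (Gly): 29.9 per 1000.
Codon 2 CGC (Arg): 16.7 per 1000.
Codon 3 UUU (Phe): 32.9 per 1000.
Codon 4 CAU (His): 3.9 per 1000.
Lowest frequency is 3.9 at codon 4.

4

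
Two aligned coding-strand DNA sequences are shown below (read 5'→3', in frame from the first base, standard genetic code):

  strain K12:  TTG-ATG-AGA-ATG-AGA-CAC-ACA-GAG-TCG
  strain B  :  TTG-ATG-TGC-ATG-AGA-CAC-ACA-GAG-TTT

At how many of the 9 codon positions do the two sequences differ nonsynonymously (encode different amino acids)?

Codon 1: TTG Leu / TTG Leu — identical.
Codon 2: ATG Met / ATG Met — identical.
Codon 3: AGA Arg / TGC Cys — nonsynonymous.
Codon 4: ATG Met / ATG Met — identical.
Codon 5: AGA Arg / AGA Arg — identical.
Codon 6: CAC His / CAC His — identical.
Codon 7: ACA Thr / ACA Thr — identical.
Codon 8: GAG Glu / GAG Glu — identical.
Codon 9: TCG Ser / TTT Phe — nonsynonymous.
Nonsynonymous differences: 2.

2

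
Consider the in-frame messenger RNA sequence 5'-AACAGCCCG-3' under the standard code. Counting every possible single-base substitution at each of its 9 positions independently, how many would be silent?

5

Codon 1 (AAC, Asn): 1 synonymous substitution.
Codon 2 (AGC, Ser): 1 synonymous substitution.
Codon 3 (CCG, Pro): 3 synonymous substitutions.
Total: 1 + 1 + 3 = 5.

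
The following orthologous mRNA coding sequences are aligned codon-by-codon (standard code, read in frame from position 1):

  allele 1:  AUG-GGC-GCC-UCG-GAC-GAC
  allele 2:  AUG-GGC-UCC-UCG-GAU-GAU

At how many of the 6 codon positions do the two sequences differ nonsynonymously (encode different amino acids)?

1

Codon 1: AUG Met / AUG Met — identical.
Codon 2: GGC Gly / GGC Gly — identical.
Codon 3: GCC Ala / UCC Ser — nonsynonymous.
Codon 4: UCG Ser / UCG Ser — identical.
Codon 5: GAC Asp / GAU Asp — synonymous.
Codon 6: GAC Asp / GAU Asp — synonymous.
Nonsynonymous differences: 1.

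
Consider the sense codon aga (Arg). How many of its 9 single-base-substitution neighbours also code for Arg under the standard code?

2

Position 1: CGA → 1 synonymous.
Position 2: none → 0 synonymous.
Position 3: AGG → 1 synonymous.
Total: 1 + 0 + 1 = 2.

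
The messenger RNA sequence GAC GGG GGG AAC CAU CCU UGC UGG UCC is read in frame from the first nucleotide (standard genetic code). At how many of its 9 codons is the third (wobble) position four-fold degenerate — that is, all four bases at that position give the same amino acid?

4

Codon 1 GAC (Asp): third position 2-fold.
Codon 2 GGG (Gly): third position 4-fold.
Codon 3 GGG (Gly): third position 4-fold.
Codon 4 AAC (Asn): third position 2-fold.
Codon 5 CAU (His): third position 2-fold.
Codon 6 CCU (Pro): third position 4-fold.
Codon 7 UGC (Cys): third position 2-fold.
Codon 8 UGG (Trp): third position 1-fold.
Codon 9 UCC (Ser): third position 4-fold.
Four-fold degenerate third positions: 4.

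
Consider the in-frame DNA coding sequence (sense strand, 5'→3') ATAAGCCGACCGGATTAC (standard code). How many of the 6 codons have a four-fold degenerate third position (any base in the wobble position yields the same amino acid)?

2

Codon 1 ATA (Ile): third position 3-fold.
Codon 2 AGC (Ser): third position 2-fold.
Codon 3 CGA (Arg): third position 4-fold.
Codon 4 CCG (Pro): third position 4-fold.
Codon 5 GAT (Asp): third position 2-fold.
Codon 6 TAC (Tyr): third position 2-fold.
Four-fold degenerate third positions: 2.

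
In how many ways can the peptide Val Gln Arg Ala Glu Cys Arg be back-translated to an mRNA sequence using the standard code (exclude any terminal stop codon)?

Val: 4 codons.
Gln: 2 codons.
Arg: 6 codons.
Ala: 4 codons.
Glu: 2 codons.
Cys: 2 codons.
Arg: 6 codons.
4 × 2 × 6 × 4 × 2 × 2 × 6 = 4608.

4608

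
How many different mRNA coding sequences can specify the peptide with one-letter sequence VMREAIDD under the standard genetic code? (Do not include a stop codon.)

Val: 4 codons.
Met: 1 codon.
Arg: 6 codons.
Glu: 2 codons.
Ala: 4 codons.
Ile: 3 codons.
Asp: 2 codons.
Asp: 2 codons.
4 × 1 × 6 × 2 × 4 × 3 × 2 × 2 = 2304.

2304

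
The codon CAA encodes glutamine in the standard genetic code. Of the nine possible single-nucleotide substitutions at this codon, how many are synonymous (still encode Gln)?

1

Position 1: none → 0 synonymous.
Position 2: none → 0 synonymous.
Position 3: CAG → 1 synonymous.
Total: 0 + 0 + 1 = 1.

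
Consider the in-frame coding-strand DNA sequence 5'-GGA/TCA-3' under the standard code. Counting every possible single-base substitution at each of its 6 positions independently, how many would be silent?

Codon 1 (GGA, Gly): 3 synonymous substitutions.
Codon 2 (TCA, Ser): 3 synonymous substitutions.
Total: 3 + 3 = 6.

6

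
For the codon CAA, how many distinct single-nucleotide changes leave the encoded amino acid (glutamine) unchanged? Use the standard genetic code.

1

Position 1: none → 0 synonymous.
Position 2: none → 0 synonymous.
Position 3: CAG → 1 synonymous.
Total: 0 + 0 + 1 = 1.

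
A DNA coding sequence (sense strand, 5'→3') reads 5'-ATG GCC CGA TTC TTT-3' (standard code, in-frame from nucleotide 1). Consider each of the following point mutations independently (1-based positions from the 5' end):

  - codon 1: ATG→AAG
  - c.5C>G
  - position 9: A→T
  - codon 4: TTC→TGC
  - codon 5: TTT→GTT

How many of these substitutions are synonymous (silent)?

Codon 1: ATG (Met) → AAG (Lys) — missense.
Codon 2: GCC (Ala) → GGC (Gly) — missense.
Codon 3: CGA (Arg) → CGT (Arg) — synonymous.
Codon 4: TTC (Phe) → TGC (Cys) — missense.
Codon 5: TTT (Phe) → GTT (Val) — missense.
Synonymous: 1 of 5.

1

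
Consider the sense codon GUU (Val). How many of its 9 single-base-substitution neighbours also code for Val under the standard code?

Position 1: none → 0 synonymous.
Position 2: none → 0 synonymous.
Position 3: GUC, GUA, GUG → 3 synonymous.
Total: 0 + 0 + 3 = 3.

3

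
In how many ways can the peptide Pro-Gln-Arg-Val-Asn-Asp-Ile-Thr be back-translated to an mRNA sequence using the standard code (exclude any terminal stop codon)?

Pro: 4 codons.
Gln: 2 codons.
Arg: 6 codons.
Val: 4 codons.
Asn: 2 codons.
Asp: 2 codons.
Ile: 3 codons.
Thr: 4 codons.
4 × 2 × 6 × 4 × 2 × 2 × 3 × 4 = 9216.

9216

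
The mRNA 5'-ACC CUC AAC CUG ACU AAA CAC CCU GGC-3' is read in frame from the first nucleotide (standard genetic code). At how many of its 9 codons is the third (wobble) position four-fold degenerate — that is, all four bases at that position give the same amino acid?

Codon 1 ACC (Thr): third position 4-fold.
Codon 2 CUC (Leu): third position 4-fold.
Codon 3 AAC (Asn): third position 2-fold.
Codon 4 CUG (Leu): third position 4-fold.
Codon 5 ACU (Thr): third position 4-fold.
Codon 6 AAA (Lys): third position 2-fold.
Codon 7 CAC (His): third position 2-fold.
Codon 8 CCU (Pro): third position 4-fold.
Codon 9 GGC (Gly): third position 4-fold.
Four-fold degenerate third positions: 6.

6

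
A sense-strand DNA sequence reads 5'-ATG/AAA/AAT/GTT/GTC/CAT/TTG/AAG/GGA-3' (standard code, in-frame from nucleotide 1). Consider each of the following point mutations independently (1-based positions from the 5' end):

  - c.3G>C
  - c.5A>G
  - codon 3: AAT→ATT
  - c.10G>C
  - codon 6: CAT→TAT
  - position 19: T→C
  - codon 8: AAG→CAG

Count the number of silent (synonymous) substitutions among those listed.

1

Codon 1: ATG (Met) → ATC (Ile) — missense.
Codon 2: AAA (Lys) → AGA (Arg) — missense.
Codon 3: AAT (Asn) → ATT (Ile) — missense.
Codon 4: GTT (Val) → CTT (Leu) — missense.
Codon 6: CAT (His) → TAT (Tyr) — missense.
Codon 7: TTG (Leu) → CTG (Leu) — synonymous.
Codon 8: AAG (Lys) → CAG (Gln) — missense.
Synonymous: 1 of 7.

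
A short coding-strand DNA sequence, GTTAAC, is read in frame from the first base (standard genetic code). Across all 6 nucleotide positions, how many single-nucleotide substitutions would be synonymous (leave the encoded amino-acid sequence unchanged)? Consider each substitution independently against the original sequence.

4

Codon 1 (GTT, Val): 3 synonymous substitutions.
Codon 2 (AAC, Asn): 1 synonymous substitution.
Total: 3 + 1 = 4.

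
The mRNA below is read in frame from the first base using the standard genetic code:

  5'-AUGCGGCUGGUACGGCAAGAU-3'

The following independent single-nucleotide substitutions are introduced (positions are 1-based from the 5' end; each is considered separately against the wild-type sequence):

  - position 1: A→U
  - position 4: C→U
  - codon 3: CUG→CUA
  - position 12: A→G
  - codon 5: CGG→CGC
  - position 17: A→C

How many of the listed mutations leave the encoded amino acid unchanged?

Codon 1: AUG (Met) → UUG (Leu) — missense.
Codon 2: CGG (Arg) → UGG (Trp) — missense.
Codon 3: CUG (Leu) → CUA (Leu) — synonymous.
Codon 4: GUA (Val) → GUG (Val) — synonymous.
Codon 5: CGG (Arg) → CGC (Arg) — synonymous.
Codon 6: CAA (Gln) → CCA (Pro) — missense.
Synonymous: 3 of 6.

3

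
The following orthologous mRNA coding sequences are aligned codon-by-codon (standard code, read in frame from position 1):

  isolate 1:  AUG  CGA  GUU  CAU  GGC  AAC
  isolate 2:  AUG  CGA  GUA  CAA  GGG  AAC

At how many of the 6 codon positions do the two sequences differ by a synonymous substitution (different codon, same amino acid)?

2

Codon 1: AUG Met / AUG Met — identical.
Codon 2: CGA Arg / CGA Arg — identical.
Codon 3: GUU Val / GUA Val — synonymous.
Codon 4: CAU His / CAA Gln — nonsynonymous.
Codon 5: GGC Gly / GGG Gly — synonymous.
Codon 6: AAC Asn / AAC Asn — identical.
Synonymous differences: 2.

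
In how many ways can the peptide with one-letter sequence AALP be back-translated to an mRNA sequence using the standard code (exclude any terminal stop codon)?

Ala: 4 codons.
Ala: 4 codons.
Leu: 6 codons.
Pro: 4 codons.
4 × 4 × 6 × 4 = 384.

384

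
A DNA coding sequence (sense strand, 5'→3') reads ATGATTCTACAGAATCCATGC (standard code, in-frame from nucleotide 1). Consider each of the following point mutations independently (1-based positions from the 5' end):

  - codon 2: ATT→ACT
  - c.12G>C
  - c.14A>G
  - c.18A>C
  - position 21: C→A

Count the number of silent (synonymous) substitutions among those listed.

1

Codon 2: ATT (Ile) → ACT (Thr) — missense.
Codon 4: CAG (Gln) → CAC (His) — missense.
Codon 5: AAT (Asn) → AGT (Ser) — missense.
Codon 6: CCA (Pro) → CCC (Pro) — synonymous.
Codon 7: TGC (Cys) → TGA (Stop) — nonsense.
Synonymous: 1 of 5.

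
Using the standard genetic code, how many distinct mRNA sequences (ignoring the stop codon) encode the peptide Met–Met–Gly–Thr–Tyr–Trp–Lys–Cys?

128

Met: 1 codon.
Met: 1 codon.
Gly: 4 codons.
Thr: 4 codons.
Tyr: 2 codons.
Trp: 1 codon.
Lys: 2 codons.
Cys: 2 codons.
1 × 1 × 4 × 4 × 2 × 1 × 2 × 2 = 128.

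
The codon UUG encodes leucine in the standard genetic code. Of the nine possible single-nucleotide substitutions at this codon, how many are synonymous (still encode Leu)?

Position 1: CUG → 1 synonymous.
Position 2: none → 0 synonymous.
Position 3: UUA → 1 synonymous.
Total: 1 + 0 + 1 = 2.

2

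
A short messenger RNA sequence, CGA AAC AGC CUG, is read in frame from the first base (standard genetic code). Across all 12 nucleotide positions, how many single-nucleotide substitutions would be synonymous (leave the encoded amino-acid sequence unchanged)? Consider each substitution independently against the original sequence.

Codon 1 (CGA, Arg): 4 synonymous substitutions.
Codon 2 (AAC, Asn): 1 synonymous substitution.
Codon 3 (AGC, Ser): 1 synonymous substitution.
Codon 4 (CUG, Leu): 4 synonymous substitutions.
Total: 4 + 1 + 1 + 4 = 10.

10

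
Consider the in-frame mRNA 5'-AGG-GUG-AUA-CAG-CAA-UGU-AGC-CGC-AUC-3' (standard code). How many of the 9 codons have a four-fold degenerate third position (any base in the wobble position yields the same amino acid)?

2

Codon 1 AGG (Arg): third position 2-fold.
Codon 2 GUG (Val): third position 4-fold.
Codon 3 AUA (Ile): third position 3-fold.
Codon 4 CAG (Gln): third position 2-fold.
Codon 5 CAA (Gln): third position 2-fold.
Codon 6 UGU (Cys): third position 2-fold.
Codon 7 AGC (Ser): third position 2-fold.
Codon 8 CGC (Arg): third position 4-fold.
Codon 9 AUC (Ile): third position 3-fold.
Four-fold degenerate third positions: 2.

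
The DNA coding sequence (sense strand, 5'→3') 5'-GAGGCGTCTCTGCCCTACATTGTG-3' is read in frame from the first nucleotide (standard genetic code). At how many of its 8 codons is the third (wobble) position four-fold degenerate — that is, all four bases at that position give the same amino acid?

Codon 1 GAG (Glu): third position 2-fold.
Codon 2 GCG (Ala): third position 4-fold.
Codon 3 TCT (Ser): third position 4-fold.
Codon 4 CTG (Leu): third position 4-fold.
Codon 5 CCC (Pro): third position 4-fold.
Codon 6 TAC (Tyr): third position 2-fold.
Codon 7 ATT (Ile): third position 3-fold.
Codon 8 GTG (Val): third position 4-fold.
Four-fold degenerate third positions: 5.

5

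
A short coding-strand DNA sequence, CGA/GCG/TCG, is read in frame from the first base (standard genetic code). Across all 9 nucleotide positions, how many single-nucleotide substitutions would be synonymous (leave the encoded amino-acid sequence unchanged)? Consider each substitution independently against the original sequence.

10

Codon 1 (CGA, Arg): 4 synonymous substitutions.
Codon 2 (GCG, Ala): 3 synonymous substitutions.
Codon 3 (TCG, Ser): 3 synonymous substitutions.
Total: 4 + 3 + 3 = 10.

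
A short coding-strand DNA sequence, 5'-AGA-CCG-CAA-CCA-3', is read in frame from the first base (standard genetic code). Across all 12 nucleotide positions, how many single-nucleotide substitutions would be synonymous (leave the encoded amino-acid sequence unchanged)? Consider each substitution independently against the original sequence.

Codon 1 (AGA, Arg): 2 synonymous substitutions.
Codon 2 (CCG, Pro): 3 synonymous substitutions.
Codon 3 (CAA, Gln): 1 synonymous substitution.
Codon 4 (CCA, Pro): 3 synonymous substitutions.
Total: 2 + 3 + 1 + 3 = 9.

9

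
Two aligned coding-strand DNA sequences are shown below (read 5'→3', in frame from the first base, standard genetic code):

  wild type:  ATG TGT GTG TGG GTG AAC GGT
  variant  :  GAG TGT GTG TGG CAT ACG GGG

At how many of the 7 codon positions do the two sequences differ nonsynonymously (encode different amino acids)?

Codon 1: ATG Met / GAG Glu — nonsynonymous.
Codon 2: TGT Cys / TGT Cys — identical.
Codon 3: GTG Val / GTG Val — identical.
Codon 4: TGG Trp / TGG Trp — identical.
Codon 5: GTG Val / CAT His — nonsynonymous.
Codon 6: AAC Asn / ACG Thr — nonsynonymous.
Codon 7: GGT Gly / GGG Gly — synonymous.
Nonsynonymous differences: 3.

3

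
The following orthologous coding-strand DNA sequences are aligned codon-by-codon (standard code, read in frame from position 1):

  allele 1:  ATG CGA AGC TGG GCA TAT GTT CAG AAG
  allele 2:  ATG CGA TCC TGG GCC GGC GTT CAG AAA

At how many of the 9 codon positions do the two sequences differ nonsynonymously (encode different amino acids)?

1

Codon 1: ATG Met / ATG Met — identical.
Codon 2: CGA Arg / CGA Arg — identical.
Codon 3: AGC Ser / TCC Ser — synonymous.
Codon 4: TGG Trp / TGG Trp — identical.
Codon 5: GCA Ala / GCC Ala — synonymous.
Codon 6: TAT Tyr / GGC Gly — nonsynonymous.
Codon 7: GTT Val / GTT Val — identical.
Codon 8: CAG Gln / CAG Gln — identical.
Codon 9: AAG Lys / AAA Lys — synonymous.
Nonsynonymous differences: 1.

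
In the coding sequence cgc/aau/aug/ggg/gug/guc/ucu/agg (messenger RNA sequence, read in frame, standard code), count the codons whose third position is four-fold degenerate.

Codon 1 CGC (Arg): third position 4-fold.
Codon 2 AAU (Asn): third position 2-fold.
Codon 3 AUG (Met): third position 1-fold.
Codon 4 GGG (Gly): third position 4-fold.
Codon 5 GUG (Val): third position 4-fold.
Codon 6 GUC (Val): third position 4-fold.
Codon 7 UCU (Ser): third position 4-fold.
Codon 8 AGG (Arg): third position 2-fold.
Four-fold degenerate third positions: 5.

5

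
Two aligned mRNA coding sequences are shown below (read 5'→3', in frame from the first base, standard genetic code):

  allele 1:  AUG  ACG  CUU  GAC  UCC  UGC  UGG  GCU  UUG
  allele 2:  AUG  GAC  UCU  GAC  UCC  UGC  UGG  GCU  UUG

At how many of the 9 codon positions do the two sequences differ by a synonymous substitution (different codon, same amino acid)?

0

Codon 1: AUG Met / AUG Met — identical.
Codon 2: ACG Thr / GAC Asp — nonsynonymous.
Codon 3: CUU Leu / UCU Ser — nonsynonymous.
Codon 4: GAC Asp / GAC Asp — identical.
Codon 5: UCC Ser / UCC Ser — identical.
Codon 6: UGC Cys / UGC Cys — identical.
Codon 7: UGG Trp / UGG Trp — identical.
Codon 8: GCU Ala / GCU Ala — identical.
Codon 9: UUG Leu / UUG Leu — identical.
Synonymous differences: 0.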